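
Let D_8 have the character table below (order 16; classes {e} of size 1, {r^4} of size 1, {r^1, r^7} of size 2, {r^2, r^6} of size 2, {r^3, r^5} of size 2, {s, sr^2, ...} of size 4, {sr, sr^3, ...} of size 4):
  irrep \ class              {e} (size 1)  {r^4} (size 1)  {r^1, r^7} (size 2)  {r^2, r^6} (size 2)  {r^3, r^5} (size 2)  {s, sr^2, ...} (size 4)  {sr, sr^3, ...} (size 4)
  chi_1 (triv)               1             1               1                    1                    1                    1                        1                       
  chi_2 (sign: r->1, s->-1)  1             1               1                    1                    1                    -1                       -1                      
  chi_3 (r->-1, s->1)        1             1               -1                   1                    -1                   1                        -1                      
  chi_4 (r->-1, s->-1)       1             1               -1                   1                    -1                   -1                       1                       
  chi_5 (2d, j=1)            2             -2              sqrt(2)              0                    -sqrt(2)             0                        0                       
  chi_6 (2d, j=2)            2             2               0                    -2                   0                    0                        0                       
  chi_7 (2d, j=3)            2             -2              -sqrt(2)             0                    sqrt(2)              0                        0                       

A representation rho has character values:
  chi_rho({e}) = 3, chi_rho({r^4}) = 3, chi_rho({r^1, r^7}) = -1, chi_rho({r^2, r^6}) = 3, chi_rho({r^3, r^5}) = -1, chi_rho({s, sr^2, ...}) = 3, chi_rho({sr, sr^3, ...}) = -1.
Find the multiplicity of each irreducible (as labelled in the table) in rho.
Multiplicities: chi_1: 1, chi_2: 0, chi_3: 2, chi_4: 0, chi_5: 0, chi_6: 0, chi_7: 0.

Argument: Use <chi_rho, chi> = (1/|G|) sum_C |C| * chi_rho(C) * conj(chi(C)) with |G| = 16 for each irreducible chi in the table:
  <chi_rho, chi_1> = (1/16)[1*(3)*conj(1) + 1*(3)*conj(1) + 2*(-1)*conj(1) + 2*(3)*conj(1) + 2*(-1)*conj(1) + 4*(3)*conj(1) + 4*(-1)*conj(1)]
      = (1/16)[(3) + (3) + (-2) + (6) + (-2) + (12) + (-4)] = 16/16 = 1
  <chi_rho, chi_2> = (1/16)[1*(3)*conj(1) + 1*(3)*conj(1) + 2*(-1)*conj(1) + 2*(3)*conj(1) + 2*(-1)*conj(1) + 4*(3)*conj(-1) + 4*(-1)*conj(-1)]
      = (1/16)[(3) + (3) + (-2) + (6) + (-2) + (-12) + (4)] = 0/16 = 0
  <chi_rho, chi_3> = (1/16)[1*(3)*conj(1) + 1*(3)*conj(1) + 2*(-1)*conj(-1) + 2*(3)*conj(1) + 2*(-1)*conj(-1) + 4*(3)*conj(1) + 4*(-1)*conj(-1)]
      = (1/16)[(3) + (3) + (2) + (6) + (2) + (12) + (4)] = 32/16 = 2
  <chi_rho, chi_4> = (1/16)[1*(3)*conj(1) + 1*(3)*conj(1) + 2*(-1)*conj(-1) + 2*(3)*conj(1) + 2*(-1)*conj(-1) + 4*(3)*conj(-1) + 4*(-1)*conj(1)]
      = (1/16)[(3) + (3) + (2) + (6) + (2) + (-12) + (-4)] = 0/16 = 0
  <chi_rho, chi_5> = (1/16)[1*(3)*conj(2) + 1*(3)*conj(-2) + 2*(-1)*conj(sqrt(2)) + 2*(3)*conj(0) + 2*(-1)*conj(-sqrt(2)) + 4*(3)*conj(0) + 4*(-1)*conj(0)]
      = (1/16)[(6) + (-6) + (-2*sqrt(2)) + (0) + (2*sqrt(2)) + (0) + (0)] = 0/16 = 0
  <chi_rho, chi_6> = (1/16)[1*(3)*conj(2) + 1*(3)*conj(2) + 2*(-1)*conj(0) + 2*(3)*conj(-2) + 2*(-1)*conj(0) + 4*(3)*conj(0) + 4*(-1)*conj(0)]
      = (1/16)[(6) + (6) + (0) + (-12) + (0) + (0) + (0)] = 0/16 = 0
  <chi_rho, chi_7> = (1/16)[1*(3)*conj(2) + 1*(3)*conj(-2) + 2*(-1)*conj(-sqrt(2)) + 2*(3)*conj(0) + 2*(-1)*conj(sqrt(2)) + 4*(3)*conj(0) + 4*(-1)*conj(0)]
      = (1/16)[(6) + (-6) + (2*sqrt(2)) + (0) + (-2*sqrt(2)) + (0) + (0)] = 0/16 = 0
Dimension check: dim(rho) = sum (mult * dim) = 1*1 + 0*1 + 2*1 + 0*1 + 0*2 + 0*2 + 0*2 = 3 = chi_rho(e) = 3.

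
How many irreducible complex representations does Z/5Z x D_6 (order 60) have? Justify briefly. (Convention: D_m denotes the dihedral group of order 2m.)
30

Reasoning: The number of irreducible complex representations of a finite group equals its number of conjugacy classes. For a direct product, #classes(G x H) = #classes(G) * #classes(H). Z/5Z has 5 classes (abelian), D_6 has 6 classes, so 5 * 6 = 30, so Z/5Z x D_6 (order 60) has exactly 30 irreducible complex representations.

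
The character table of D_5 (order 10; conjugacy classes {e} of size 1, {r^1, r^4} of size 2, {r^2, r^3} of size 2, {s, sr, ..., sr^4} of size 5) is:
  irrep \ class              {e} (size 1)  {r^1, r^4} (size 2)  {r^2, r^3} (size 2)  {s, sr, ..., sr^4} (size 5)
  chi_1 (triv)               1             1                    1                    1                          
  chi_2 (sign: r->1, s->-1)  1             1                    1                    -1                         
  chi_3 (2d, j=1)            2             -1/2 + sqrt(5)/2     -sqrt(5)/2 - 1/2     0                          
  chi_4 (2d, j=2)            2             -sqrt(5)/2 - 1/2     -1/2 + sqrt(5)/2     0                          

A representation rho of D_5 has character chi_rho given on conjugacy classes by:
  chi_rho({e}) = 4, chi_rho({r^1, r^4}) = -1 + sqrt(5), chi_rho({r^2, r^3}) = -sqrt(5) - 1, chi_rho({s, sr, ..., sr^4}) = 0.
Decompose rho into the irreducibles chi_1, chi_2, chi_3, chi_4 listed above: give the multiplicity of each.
Multiplicities: chi_1: 0, chi_2: 0, chi_3: 2, chi_4: 0.

Reasoning: Use <chi_rho, chi> = (1/|G|) sum_C |C| * chi_rho(C) * conj(chi(C)) with |G| = 10 for each irreducible chi in the table:
  <chi_rho, chi_1> = (1/10)[1*(4)*conj(1) + 2*(-1 + sqrt(5))*conj(1) + 2*(-sqrt(5) - 1)*conj(1) + 5*(0)*conj(1)]
      = (1/10)[(4) + (-2 + 2*sqrt(5)) + (-2*sqrt(5) - 2) + (0)] = 0/10 = 0
  <chi_rho, chi_2> = (1/10)[1*(4)*conj(1) + 2*(-1 + sqrt(5))*conj(1) + 2*(-sqrt(5) - 1)*conj(1) + 5*(0)*conj(-1)]
      = (1/10)[(4) + (-2 + 2*sqrt(5)) + (-2*sqrt(5) - 2) + (0)] = 0/10 = 0
  <chi_rho, chi_3> = (1/10)[1*(4)*conj(2) + 2*(-1 + sqrt(5))*conj(-1/2 + sqrt(5)/2) + 2*(-sqrt(5) - 1)*conj(-sqrt(5)/2 - 1/2) + 5*(0)*conj(0)]
      = (1/10)[(8) + (6 - 2*sqrt(5)) + (2*sqrt(5) + 6) + (0)] = 20/10 = 2
  <chi_rho, chi_4> = (1/10)[1*(4)*conj(2) + 2*(-1 + sqrt(5))*conj(-sqrt(5)/2 - 1/2) + 2*(-sqrt(5) - 1)*conj(-1/2 + sqrt(5)/2) + 5*(0)*conj(0)]
      = (1/10)[(8) + (-4) + (-4) + (0)] = 0/10 = 0
Dimension check: dim(rho) = sum (mult * dim) = 0*1 + 0*1 + 2*2 + 0*2 = 4 = chi_rho(e) = 4.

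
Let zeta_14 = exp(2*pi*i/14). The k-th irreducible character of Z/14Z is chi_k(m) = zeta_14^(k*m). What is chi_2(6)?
chi_2(6) = zeta_14^12 = exp(-2*I*pi/7)

Reasoning: chi_2(6) = zeta_14^(2*6) = zeta_14^12. Since zeta_14^14 = 1, this equals zeta_14^12 = exp(2*pi*i*12/14) = exp(-2*I*pi/7).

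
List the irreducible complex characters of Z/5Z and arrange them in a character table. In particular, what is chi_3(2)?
Character table of Z/5Z (irreps indexed chi_0,...,chi_4 with chi_k(m) = zeta_5^(k*m), zeta_5 = exp(2*pi*i/5)):
  irrep \ class  {0} (size 1)  {1} (size 1)    {2} (size 1)    {3} (size 1)    {4} (size 1)  
  chi_0          1             1               1               1               1             
  chi_1          1             exp(2*I*pi/5)   exp(4*I*pi/5)   exp(-4*I*pi/5)  exp(-2*I*pi/5)
  chi_2          1             exp(4*I*pi/5)   exp(-2*I*pi/5)  exp(2*I*pi/5)   exp(-4*I*pi/5)
  chi_3          1             exp(-4*I*pi/5)  exp(2*I*pi/5)   exp(-2*I*pi/5)  exp(4*I*pi/5) 
  chi_4          1             exp(-2*I*pi/5)  exp(-4*I*pi/5)  exp(4*I*pi/5)   exp(2*I*pi/5) 

Spot check: chi_3(2) = zeta_5^(3*2) = zeta_5^6 = exp(2*I*pi/5).

Argument: Z/5Z is abelian, so all 5 irreducible complex representations are 1-dimensional. They are given by chi_k(m) = zeta_5^(k*m) for k = 0,...,4. Row orthogonality: sum_m chi_k(m) conj(chi_l(m)) = 5 * [k = l].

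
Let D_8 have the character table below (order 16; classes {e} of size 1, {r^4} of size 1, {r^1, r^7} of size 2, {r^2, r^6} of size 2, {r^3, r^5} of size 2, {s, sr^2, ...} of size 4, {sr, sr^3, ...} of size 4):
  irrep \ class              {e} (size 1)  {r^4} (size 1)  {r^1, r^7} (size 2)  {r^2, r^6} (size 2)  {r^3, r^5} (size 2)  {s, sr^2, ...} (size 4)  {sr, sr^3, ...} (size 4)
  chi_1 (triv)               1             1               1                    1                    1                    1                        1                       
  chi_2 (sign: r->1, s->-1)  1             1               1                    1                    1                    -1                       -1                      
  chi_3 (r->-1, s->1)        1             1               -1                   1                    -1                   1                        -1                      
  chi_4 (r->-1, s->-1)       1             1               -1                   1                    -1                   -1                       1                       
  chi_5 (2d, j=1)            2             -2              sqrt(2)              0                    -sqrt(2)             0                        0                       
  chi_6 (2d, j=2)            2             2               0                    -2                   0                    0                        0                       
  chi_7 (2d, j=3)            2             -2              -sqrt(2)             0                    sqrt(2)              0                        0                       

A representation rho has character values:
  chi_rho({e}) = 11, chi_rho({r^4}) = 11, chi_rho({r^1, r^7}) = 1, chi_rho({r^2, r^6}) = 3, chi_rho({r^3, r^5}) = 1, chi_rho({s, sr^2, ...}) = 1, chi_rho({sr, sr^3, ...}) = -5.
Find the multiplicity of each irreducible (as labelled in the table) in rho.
Multiplicities: chi_1: 1, chi_2: 3, chi_3: 3, chi_4: 0, chi_5: 0, chi_6: 2, chi_7: 0.

Why: Use <chi_rho, chi> = (1/|G|) sum_C |C| * chi_rho(C) * conj(chi(C)) with |G| = 16 for each irreducible chi in the table:
  <chi_rho, chi_1> = (1/16)[1*(11)*conj(1) + 1*(11)*conj(1) + 2*(1)*conj(1) + 2*(3)*conj(1) + 2*(1)*conj(1) + 4*(1)*conj(1) + 4*(-5)*conj(1)]
      = (1/16)[(11) + (11) + (2) + (6) + (2) + (4) + (-20)] = 16/16 = 1
  <chi_rho, chi_2> = (1/16)[1*(11)*conj(1) + 1*(11)*conj(1) + 2*(1)*conj(1) + 2*(3)*conj(1) + 2*(1)*conj(1) + 4*(1)*conj(-1) + 4*(-5)*conj(-1)]
      = (1/16)[(11) + (11) + (2) + (6) + (2) + (-4) + (20)] = 48/16 = 3
  <chi_rho, chi_3> = (1/16)[1*(11)*conj(1) + 1*(11)*conj(1) + 2*(1)*conj(-1) + 2*(3)*conj(1) + 2*(1)*conj(-1) + 4*(1)*conj(1) + 4*(-5)*conj(-1)]
      = (1/16)[(11) + (11) + (-2) + (6) + (-2) + (4) + (20)] = 48/16 = 3
  <chi_rho, chi_4> = (1/16)[1*(11)*conj(1) + 1*(11)*conj(1) + 2*(1)*conj(-1) + 2*(3)*conj(1) + 2*(1)*conj(-1) + 4*(1)*conj(-1) + 4*(-5)*conj(1)]
      = (1/16)[(11) + (11) + (-2) + (6) + (-2) + (-4) + (-20)] = 0/16 = 0
  <chi_rho, chi_5> = (1/16)[1*(11)*conj(2) + 1*(11)*conj(-2) + 2*(1)*conj(sqrt(2)) + 2*(3)*conj(0) + 2*(1)*conj(-sqrt(2)) + 4*(1)*conj(0) + 4*(-5)*conj(0)]
      = (1/16)[(22) + (-22) + (2*sqrt(2)) + (0) + (-2*sqrt(2)) + (0) + (0)] = 0/16 = 0
  <chi_rho, chi_6> = (1/16)[1*(11)*conj(2) + 1*(11)*conj(2) + 2*(1)*conj(0) + 2*(3)*conj(-2) + 2*(1)*conj(0) + 4*(1)*conj(0) + 4*(-5)*conj(0)]
      = (1/16)[(22) + (22) + (0) + (-12) + (0) + (0) + (0)] = 32/16 = 2
  <chi_rho, chi_7> = (1/16)[1*(11)*conj(2) + 1*(11)*conj(-2) + 2*(1)*conj(-sqrt(2)) + 2*(3)*conj(0) + 2*(1)*conj(sqrt(2)) + 4*(1)*conj(0) + 4*(-5)*conj(0)]
      = (1/16)[(22) + (-22) + (-2*sqrt(2)) + (0) + (2*sqrt(2)) + (0) + (0)] = 0/16 = 0
Dimension check: dim(rho) = sum (mult * dim) = 1*1 + 3*1 + 3*1 + 0*1 + 0*2 + 2*2 + 0*2 = 11 = chi_rho(e) = 11.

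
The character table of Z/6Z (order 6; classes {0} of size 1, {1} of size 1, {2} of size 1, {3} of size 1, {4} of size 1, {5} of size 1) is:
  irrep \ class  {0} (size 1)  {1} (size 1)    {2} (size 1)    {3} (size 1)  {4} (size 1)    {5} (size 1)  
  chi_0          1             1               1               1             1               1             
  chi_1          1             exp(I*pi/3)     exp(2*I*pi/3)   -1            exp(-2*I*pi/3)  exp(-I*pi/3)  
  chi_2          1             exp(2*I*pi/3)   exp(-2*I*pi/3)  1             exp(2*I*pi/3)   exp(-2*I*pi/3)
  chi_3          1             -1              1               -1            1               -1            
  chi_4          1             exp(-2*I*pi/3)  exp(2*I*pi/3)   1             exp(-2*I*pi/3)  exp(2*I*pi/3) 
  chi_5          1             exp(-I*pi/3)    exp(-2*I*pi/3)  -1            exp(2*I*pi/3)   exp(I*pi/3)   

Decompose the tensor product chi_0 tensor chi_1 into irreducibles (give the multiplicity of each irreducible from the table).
chi_0 tensor chi_1 = chi_1 (all other irreducibles have multiplicity 0).

Working: The character of a tensor product is the pointwise product (chi_0 * chi_1)(C) = chi_0(C) * chi_1(C):
  {0}: (1)*(1), {1}: (1)*(exp(I*pi/3)), {2}: (1)*(exp(2*I*pi/3)), {3}: (1)*(-1), {4}: (1)*(exp(-2*I*pi/3)), {5}: (1)*(exp(-I*pi/3))
so (chi_0 * chi_1) takes values
  {0} -> 1, {1} -> exp(I*pi/3), {2} -> exp(2*I*pi/3), {3} -> -1, {4} -> exp(-2*I*pi/3), {5} -> exp(-I*pi/3).
Now take the inner product of this character with each irreducible chi from the table, <chi_0*chi_1, chi> = (1/6) sum_C |C| (chi_0*chi_1)(C) conj(chi(C)):
  <chi_0*chi_1, chi_0> = (1/6)[1*(1)*conj(1) + 1*(exp(I*pi/3))*conj(1) + 1*(exp(2*I*pi/3))*conj(1) + 1*(-1)*conj(1) + 1*(exp(-2*I*pi/3))*conj(1) + 1*(exp(-I*pi/3))*conj(1)]
      = (1/6)[(1) + (exp(I*pi/3)) + (exp(2*I*pi/3)) + (-1) + (exp(-2*I*pi/3)) + (exp(-I*pi/3))] = 0/6 = 0
  <chi_0*chi_1, chi_1> = (1/6)[1*(1)*conj(1) + 1*(exp(I*pi/3))*conj(exp(I*pi/3)) + 1*(exp(2*I*pi/3))*conj(exp(2*I*pi/3)) + 1*(-1)*conj(-1) + 1*(exp(-2*I*pi/3))*conj(exp(-2*I*pi/3)) + 1*(exp(-I*pi/3))*conj(exp(-I*pi/3))]
      = (1/6)[(1) + (1) + (1) + (1) + (1) + (1)] = 6/6 = 1
  <chi_0*chi_1, chi_2> = (1/6)[1*(1)*conj(1) + 1*(exp(I*pi/3))*conj(exp(2*I*pi/3)) + 1*(exp(2*I*pi/3))*conj(exp(-2*I*pi/3)) + 1*(-1)*conj(1) + 1*(exp(-2*I*pi/3))*conj(exp(2*I*pi/3)) + 1*(exp(-I*pi/3))*conj(exp(-2*I*pi/3))]
      = (1/6)[(1) + (exp(-I*pi/3)) + (exp(-2*I*pi/3)) + (-1) + (exp(2*I*pi/3)) + (exp(I*pi/3))] = 0/6 = 0
  <chi_0*chi_1, chi_3> = (1/6)[1*(1)*conj(1) + 1*(exp(I*pi/3))*conj(-1) + 1*(exp(2*I*pi/3))*conj(1) + 1*(-1)*conj(-1) + 1*(exp(-2*I*pi/3))*conj(1) + 1*(exp(-I*pi/3))*conj(-1)]
      = (1/6)[(1) + (-exp(I*pi/3)) + (exp(2*I*pi/3)) + (1) + (exp(-2*I*pi/3)) + (-exp(-I*pi/3))] = 0/6 = 0
  <chi_0*chi_1, chi_4> = (1/6)[1*(1)*conj(1) + 1*(exp(I*pi/3))*conj(exp(-2*I*pi/3)) + 1*(exp(2*I*pi/3))*conj(exp(2*I*pi/3)) + 1*(-1)*conj(1) + 1*(exp(-2*I*pi/3))*conj(exp(-2*I*pi/3)) + 1*(exp(-I*pi/3))*conj(exp(2*I*pi/3))]
      = (1/6)[(1) + (-1) + (1) + (-1) + (1) + (-1)] = 0/6 = 0
  <chi_0*chi_1, chi_5> = (1/6)[1*(1)*conj(1) + 1*(exp(I*pi/3))*conj(exp(-I*pi/3)) + 1*(exp(2*I*pi/3))*conj(exp(-2*I*pi/3)) + 1*(-1)*conj(-1) + 1*(exp(-2*I*pi/3))*conj(exp(2*I*pi/3)) + 1*(exp(-I*pi/3))*conj(exp(I*pi/3))]
      = (1/6)[(1) + (exp(2*I*pi/3)) + (exp(-2*I*pi/3)) + (1) + (exp(2*I*pi/3)) + (exp(-2*I*pi/3))] = 0/6 = 0
(Exp terms are combined using exp(i*s)*conj(exp(i*t)) = exp(i*(s-t)), and sums of them are collapsed using the identity that for every m > 1 the m distinct m-th roots of unity sum to 0, e.g. 1 + exp(2*I*pi/3) + exp(-2*I*pi/3) = 0.)
Hence the multiplicities are chi_1: 1. Dimension check: dim(chi_0)*dim(chi_1) = 1*1 = 1 and sum (mult * dim) = 1*1 = 1.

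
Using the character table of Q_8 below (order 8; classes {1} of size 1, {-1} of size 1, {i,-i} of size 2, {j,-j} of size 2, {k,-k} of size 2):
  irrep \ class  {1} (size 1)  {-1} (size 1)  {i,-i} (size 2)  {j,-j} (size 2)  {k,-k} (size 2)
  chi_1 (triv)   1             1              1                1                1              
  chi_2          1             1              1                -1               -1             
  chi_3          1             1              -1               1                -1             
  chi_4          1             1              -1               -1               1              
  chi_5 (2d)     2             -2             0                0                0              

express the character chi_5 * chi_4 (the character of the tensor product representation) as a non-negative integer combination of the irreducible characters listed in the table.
chi_5 tensor chi_4 = chi_5 (all other irreducibles have multiplicity 0).

Explanation: The character of a tensor product is the pointwise product (chi_5 * chi_4)(C) = chi_5(C) * chi_4(C):
  {1}: (2)*(1), {-1}: (-2)*(1), {i,-i}: (0)*(-1), {j,-j}: (0)*(-1), {k,-k}: (0)*(1)
so (chi_5 * chi_4) takes values
  {1} -> 2, {-1} -> -2, {i,-i} -> 0, {j,-j} -> 0, {k,-k} -> 0.
Now take the inner product of this character with each irreducible chi from the table, <chi_5*chi_4, chi> = (1/8) sum_C |C| (chi_5*chi_4)(C) conj(chi(C)):
  <chi_5*chi_4, chi_1> = (1/8)[1*(2)*conj(1) + 1*(-2)*conj(1) + 2*(0)*conj(1) + 2*(0)*conj(1) + 2*(0)*conj(1)]
      = (1/8)[(2) + (-2) + (0) + (0) + (0)] = 0/8 = 0
  <chi_5*chi_4, chi_2> = (1/8)[1*(2)*conj(1) + 1*(-2)*conj(1) + 2*(0)*conj(1) + 2*(0)*conj(-1) + 2*(0)*conj(-1)]
      = (1/8)[(2) + (-2) + (0) + (0) + (0)] = 0/8 = 0
  <chi_5*chi_4, chi_3> = (1/8)[1*(2)*conj(1) + 1*(-2)*conj(1) + 2*(0)*conj(-1) + 2*(0)*conj(1) + 2*(0)*conj(-1)]
      = (1/8)[(2) + (-2) + (0) + (0) + (0)] = 0/8 = 0
  <chi_5*chi_4, chi_4> = (1/8)[1*(2)*conj(1) + 1*(-2)*conj(1) + 2*(0)*conj(-1) + 2*(0)*conj(-1) + 2*(0)*conj(1)]
      = (1/8)[(2) + (-2) + (0) + (0) + (0)] = 0/8 = 0
  <chi_5*chi_4, chi_5> = (1/8)[1*(2)*conj(2) + 1*(-2)*conj(-2) + 2*(0)*conj(0) + 2*(0)*conj(0) + 2*(0)*conj(0)]
      = (1/8)[(4) + (4) + (0) + (0) + (0)] = 8/8 = 1
Hence the multiplicities are chi_5: 1. Dimension check: dim(chi_5)*dim(chi_4) = 2*1 = 2 and sum (mult * dim) = 1*2 = 2.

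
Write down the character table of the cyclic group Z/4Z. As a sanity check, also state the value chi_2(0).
Character table of Z/4Z (irreps indexed chi_0,...,chi_3 with chi_k(m) = zeta_4^(k*m), zeta_4 = exp(2*pi*i/4)):
  irrep \ class  {0} (size 1)  {1} (size 1)  {2} (size 1)  {3} (size 1)
  chi_0          1             1             1             1           
  chi_1          1             I             -1            -I          
  chi_2          1             -1            1             -1          
  chi_3          1             -I            -1            I           

Spot check: chi_2(0) = zeta_4^(2*0) = zeta_4^0 = 1.

Details: Z/4Z is abelian, so all 4 irreducible complex representations are 1-dimensional. They are given by chi_k(m) = zeta_4^(k*m) for k = 0,...,3. Row orthogonality: sum_m chi_k(m) conj(chi_l(m)) = 4 * [k = l].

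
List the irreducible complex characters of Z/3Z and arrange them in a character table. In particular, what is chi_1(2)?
Character table of Z/3Z (irreps indexed chi_0,...,chi_2 with chi_k(m) = zeta_3^(k*m), zeta_3 = exp(2*pi*i/3)):
  irrep \ class  {0} (size 1)  {1} (size 1)    {2} (size 1)  
  chi_0          1             1               1             
  chi_1          1             exp(2*I*pi/3)   exp(-2*I*pi/3)
  chi_2          1             exp(-2*I*pi/3)  exp(2*I*pi/3) 

Spot check: chi_1(2) = zeta_3^(1*2) = zeta_3^2 = exp(-2*I*pi/3).

Details: Z/3Z is abelian, so all 3 irreducible complex representations are 1-dimensional. They are given by chi_k(m) = zeta_3^(k*m) for k = 0,...,2. Row orthogonality: sum_m chi_k(m) conj(chi_l(m)) = 3 * [k = l].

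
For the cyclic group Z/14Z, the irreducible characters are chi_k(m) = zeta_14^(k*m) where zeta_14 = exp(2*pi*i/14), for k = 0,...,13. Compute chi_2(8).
chi_2(8) = zeta_14^16 = exp(2*I*pi/7)

Justification: chi_2(8) = zeta_14^(2*8) = zeta_14^16. Since zeta_14^14 = 1, this equals zeta_14^2 = exp(2*pi*i*2/14) = exp(2*I*pi/7).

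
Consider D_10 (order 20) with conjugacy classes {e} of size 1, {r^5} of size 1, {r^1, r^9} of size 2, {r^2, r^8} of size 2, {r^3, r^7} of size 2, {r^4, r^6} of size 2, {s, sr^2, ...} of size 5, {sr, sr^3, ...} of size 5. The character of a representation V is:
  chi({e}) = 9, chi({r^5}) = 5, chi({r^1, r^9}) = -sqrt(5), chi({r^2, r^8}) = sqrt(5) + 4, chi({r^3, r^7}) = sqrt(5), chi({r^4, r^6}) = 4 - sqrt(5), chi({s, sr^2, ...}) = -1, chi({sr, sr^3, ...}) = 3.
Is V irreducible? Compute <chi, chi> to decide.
Not irreducible (reducible): <chi, chi> = 13 > 1.

Reasoning: <chi, chi> = (1/|G|) sum_C |C| * |chi(C)|^2 = (1/20)[1*|9|^2 + 1*|5|^2 + 2*|-sqrt(5)|^2 + 2*|sqrt(5) + 4|^2 + 2*|sqrt(5)|^2 + 2*|4 - sqrt(5)|^2 + 5*|-1|^2 + 5*|3|^2]
  = (1/20)[(81) + (25) + (10) + (16*sqrt(5) + 42) + (10) + (42 - 16*sqrt(5)) + (5) + (45)] = 260/20 = 13.
A character is irreducible iff <chi, chi> = 1, so this representation is reducible.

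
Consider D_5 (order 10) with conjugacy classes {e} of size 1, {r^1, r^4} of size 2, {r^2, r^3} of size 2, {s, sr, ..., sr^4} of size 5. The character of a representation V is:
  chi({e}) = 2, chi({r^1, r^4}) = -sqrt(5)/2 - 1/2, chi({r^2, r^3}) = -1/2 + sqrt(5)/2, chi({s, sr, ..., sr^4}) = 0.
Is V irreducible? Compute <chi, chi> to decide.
Irreducible: <chi, chi> = 1.

Why: <chi, chi> = (1/|G|) sum_C |C| * |chi(C)|^2 = (1/10)[1*|2|^2 + 2*|-sqrt(5)/2 - 1/2|^2 + 2*|-1/2 + sqrt(5)/2|^2 + 5*|0|^2]
  = (1/10)[(4) + (sqrt(5) + 3) + (3 - sqrt(5)) + (0)] = 10/10 = 1.
A character is irreducible iff <chi, chi> = 1, so this representation is irreducible.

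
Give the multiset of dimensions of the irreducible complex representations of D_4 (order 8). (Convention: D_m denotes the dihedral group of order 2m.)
Dimensions: 1, 1, 1, 1, 2

Proof sketch: There are 5 irreducibles (= number of conjugacy classes). Their dimensions d_i satisfy sum d_i^2 = |G| = 8: 1 + 1 + 1 + 1 + 4 = 8.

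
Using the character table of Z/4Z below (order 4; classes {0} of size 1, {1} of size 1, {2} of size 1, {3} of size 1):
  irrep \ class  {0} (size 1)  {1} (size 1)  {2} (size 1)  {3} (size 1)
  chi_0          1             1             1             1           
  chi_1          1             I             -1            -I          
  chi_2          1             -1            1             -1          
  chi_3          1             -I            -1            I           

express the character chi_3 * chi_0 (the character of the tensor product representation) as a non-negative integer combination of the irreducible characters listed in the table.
chi_3 tensor chi_0 = chi_3 (all other irreducibles have multiplicity 0).

Why: The character of a tensor product is the pointwise product (chi_3 * chi_0)(C) = chi_3(C) * chi_0(C):
  {0}: (1)*(1), {1}: (-I)*(1), {2}: (-1)*(1), {3}: (I)*(1)
so (chi_3 * chi_0) takes values
  {0} -> 1, {1} -> -I, {2} -> -1, {3} -> I.
Now take the inner product of this character with each irreducible chi from the table, <chi_3*chi_0, chi> = (1/4) sum_C |C| (chi_3*chi_0)(C) conj(chi(C)):
  <chi_3*chi_0, chi_0> = (1/4)[1*(1)*conj(1) + 1*(-I)*conj(1) + 1*(-1)*conj(1) + 1*(I)*conj(1)]
      = (1/4)[(1) + (-I) + (-1) + (I)] = 0/4 = 0
  <chi_3*chi_0, chi_1> = (1/4)[1*(1)*conj(1) + 1*(-I)*conj(I) + 1*(-1)*conj(-1) + 1*(I)*conj(-I)]
      = (1/4)[(1) + (-1) + (1) + (-1)] = 0/4 = 0
  <chi_3*chi_0, chi_2> = (1/4)[1*(1)*conj(1) + 1*(-I)*conj(-1) + 1*(-1)*conj(1) + 1*(I)*conj(-1)]
      = (1/4)[(1) + (I) + (-1) + (-I)] = 0/4 = 0
  <chi_3*chi_0, chi_3> = (1/4)[1*(1)*conj(1) + 1*(-I)*conj(-I) + 1*(-1)*conj(-1) + 1*(I)*conj(I)]
      = (1/4)[(1) + (1) + (1) + (1)] = 4/4 = 1
(Exp terms are combined using exp(i*s)*conj(exp(i*t)) = exp(i*(s-t)), and sums of them are collapsed using the identity that for every m > 1 the m distinct m-th roots of unity sum to 0, e.g. 1 + exp(2*I*pi/3) + exp(-2*I*pi/3) = 0.)
Hence the multiplicities are chi_3: 1. Dimension check: dim(chi_3)*dim(chi_0) = 1*1 = 1 and sum (mult * dim) = 1*1 = 1.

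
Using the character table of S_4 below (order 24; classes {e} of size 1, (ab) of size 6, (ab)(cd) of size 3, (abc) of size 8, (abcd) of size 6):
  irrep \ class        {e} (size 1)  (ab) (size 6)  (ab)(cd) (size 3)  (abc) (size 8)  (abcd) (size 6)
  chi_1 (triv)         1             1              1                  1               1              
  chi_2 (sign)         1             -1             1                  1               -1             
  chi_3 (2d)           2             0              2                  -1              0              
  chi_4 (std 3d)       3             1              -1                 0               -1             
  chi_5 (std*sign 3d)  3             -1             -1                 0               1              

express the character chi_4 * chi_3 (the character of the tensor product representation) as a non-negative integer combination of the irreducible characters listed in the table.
chi_4 tensor chi_3 = chi_4 + chi_5 (all other irreducibles have multiplicity 0).

Explanation: The character of a tensor product is the pointwise product (chi_4 * chi_3)(C) = chi_4(C) * chi_3(C):
  {e}: (3)*(2), (ab): (1)*(0), (ab)(cd): (-1)*(2), (abc): (0)*(-1), (abcd): (-1)*(0)
so (chi_4 * chi_3) takes values
  {e} -> 6, (ab) -> 0, (ab)(cd) -> -2, (abc) -> 0, (abcd) -> 0.
Now take the inner product of this character with each irreducible chi from the table, <chi_4*chi_3, chi> = (1/24) sum_C |C| (chi_4*chi_3)(C) conj(chi(C)):
  <chi_4*chi_3, chi_1> = (1/24)[1*(6)*conj(1) + 6*(0)*conj(1) + 3*(-2)*conj(1) + 8*(0)*conj(1) + 6*(0)*conj(1)]
      = (1/24)[(6) + (0) + (-6) + (0) + (0)] = 0/24 = 0
  <chi_4*chi_3, chi_2> = (1/24)[1*(6)*conj(1) + 6*(0)*conj(-1) + 3*(-2)*conj(1) + 8*(0)*conj(1) + 6*(0)*conj(-1)]
      = (1/24)[(6) + (0) + (-6) + (0) + (0)] = 0/24 = 0
  <chi_4*chi_3, chi_3> = (1/24)[1*(6)*conj(2) + 6*(0)*conj(0) + 3*(-2)*conj(2) + 8*(0)*conj(-1) + 6*(0)*conj(0)]
      = (1/24)[(12) + (0) + (-12) + (0) + (0)] = 0/24 = 0
  <chi_4*chi_3, chi_4> = (1/24)[1*(6)*conj(3) + 6*(0)*conj(1) + 3*(-2)*conj(-1) + 8*(0)*conj(0) + 6*(0)*conj(-1)]
      = (1/24)[(18) + (0) + (6) + (0) + (0)] = 24/24 = 1
  <chi_4*chi_3, chi_5> = (1/24)[1*(6)*conj(3) + 6*(0)*conj(-1) + 3*(-2)*conj(-1) + 8*(0)*conj(0) + 6*(0)*conj(1)]
      = (1/24)[(18) + (0) + (6) + (0) + (0)] = 24/24 = 1
Hence the multiplicities are chi_4: 1, chi_5: 1. Dimension check: dim(chi_4)*dim(chi_3) = 3*2 = 6 and sum (mult * dim) = 1*3 + 1*3 = 6.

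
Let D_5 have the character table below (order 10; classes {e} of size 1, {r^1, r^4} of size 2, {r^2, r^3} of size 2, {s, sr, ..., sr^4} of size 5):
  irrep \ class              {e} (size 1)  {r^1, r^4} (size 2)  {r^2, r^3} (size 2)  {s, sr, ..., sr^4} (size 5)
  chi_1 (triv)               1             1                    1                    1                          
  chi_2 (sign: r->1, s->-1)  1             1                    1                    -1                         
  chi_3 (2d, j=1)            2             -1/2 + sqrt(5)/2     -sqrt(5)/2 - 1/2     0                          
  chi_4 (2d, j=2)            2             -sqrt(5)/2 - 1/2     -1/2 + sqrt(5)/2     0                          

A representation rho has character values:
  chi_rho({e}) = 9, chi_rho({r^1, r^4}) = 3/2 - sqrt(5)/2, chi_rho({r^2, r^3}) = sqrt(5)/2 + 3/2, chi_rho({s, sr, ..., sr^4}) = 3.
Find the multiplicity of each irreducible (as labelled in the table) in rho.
Multiplicities: chi_1: 3, chi_2: 0, chi_3: 1, chi_4: 2.

Derivation: Use <chi_rho, chi> = (1/|G|) sum_C |C| * chi_rho(C) * conj(chi(C)) with |G| = 10 for each irreducible chi in the table:
  <chi_rho, chi_1> = (1/10)[1*(9)*conj(1) + 2*(3/2 - sqrt(5)/2)*conj(1) + 2*(sqrt(5)/2 + 3/2)*conj(1) + 5*(3)*conj(1)]
      = (1/10)[(9) + (3 - sqrt(5)) + (sqrt(5) + 3) + (15)] = 30/10 = 3
  <chi_rho, chi_2> = (1/10)[1*(9)*conj(1) + 2*(3/2 - sqrt(5)/2)*conj(1) + 2*(sqrt(5)/2 + 3/2)*conj(1) + 5*(3)*conj(-1)]
      = (1/10)[(9) + (3 - sqrt(5)) + (sqrt(5) + 3) + (-15)] = 0/10 = 0
  <chi_rho, chi_3> = (1/10)[1*(9)*conj(2) + 2*(3/2 - sqrt(5)/2)*conj(-1/2 + sqrt(5)/2) + 2*(sqrt(5)/2 + 3/2)*conj(-sqrt(5)/2 - 1/2) + 5*(3)*conj(0)]
      = (1/10)[(18) + (-4 + 2*sqrt(5)) + (-2*sqrt(5) - 4) + (0)] = 10/10 = 1
  <chi_rho, chi_4> = (1/10)[1*(9)*conj(2) + 2*(3/2 - sqrt(5)/2)*conj(-sqrt(5)/2 - 1/2) + 2*(sqrt(5)/2 + 3/2)*conj(-1/2 + sqrt(5)/2) + 5*(3)*conj(0)]
      = (1/10)[(18) + (1 - sqrt(5)) + (1 + sqrt(5)) + (0)] = 20/10 = 2
Dimension check: dim(rho) = sum (mult * dim) = 3*1 + 0*1 + 1*2 + 2*2 = 9 = chi_rho(e) = 9.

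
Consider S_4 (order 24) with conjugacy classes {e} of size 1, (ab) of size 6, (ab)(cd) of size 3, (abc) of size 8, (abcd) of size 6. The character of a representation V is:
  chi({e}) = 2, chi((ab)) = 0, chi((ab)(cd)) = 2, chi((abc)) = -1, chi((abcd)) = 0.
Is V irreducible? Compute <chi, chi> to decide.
Irreducible: <chi, chi> = 1.

Working: <chi, chi> = (1/|G|) sum_C |C| * |chi(C)|^2 = (1/24)[1*|2|^2 + 6*|0|^2 + 3*|2|^2 + 8*|-1|^2 + 6*|0|^2]
  = (1/24)[(4) + (0) + (12) + (8) + (0)] = 24/24 = 1.
A character is irreducible iff <chi, chi> = 1, so this representation is irreducible.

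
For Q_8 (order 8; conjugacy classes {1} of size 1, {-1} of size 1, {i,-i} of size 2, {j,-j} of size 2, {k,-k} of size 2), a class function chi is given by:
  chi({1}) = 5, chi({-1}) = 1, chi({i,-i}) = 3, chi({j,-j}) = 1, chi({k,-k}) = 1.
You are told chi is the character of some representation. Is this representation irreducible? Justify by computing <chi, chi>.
Not irreducible (reducible): <chi, chi> = 6 > 1.

Solution. <chi, chi> = (1/|G|) sum_C |C| * |chi(C)|^2 = (1/8)[1*|5|^2 + 1*|1|^2 + 2*|3|^2 + 2*|1|^2 + 2*|1|^2]
  = (1/8)[(25) + (1) + (18) + (2) + (2)] = 48/8 = 6.
A character is irreducible iff <chi, chi> = 1, so this representation is reducible.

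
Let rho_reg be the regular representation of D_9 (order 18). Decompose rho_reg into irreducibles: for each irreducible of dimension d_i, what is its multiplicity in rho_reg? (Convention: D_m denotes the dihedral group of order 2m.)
Each irreducible V_i of dimension d_i appears with multiplicity d_i, i.e. rho_reg = (direct sum over all irreducibles V_i) d_i V_i. The irreducible dimensions for D_9 are 1, 1, 2, 2, 2, 2: 2 irreducibles of dimension 1, each with multiplicity 1; 4 irreducibles of dimension 2, each with multiplicity 2. Total dimension 2*1*1 + 4*2*2 = 18 = |G|.

Derivation: General theorem: in the regular representation of a finite group G, each irreducible appears with multiplicity equal to its dimension. Check: dim(rho_reg) = sum d_i^2 = 1 + 1 + 4 + 4 + 4 + 4 = 18 = |G|.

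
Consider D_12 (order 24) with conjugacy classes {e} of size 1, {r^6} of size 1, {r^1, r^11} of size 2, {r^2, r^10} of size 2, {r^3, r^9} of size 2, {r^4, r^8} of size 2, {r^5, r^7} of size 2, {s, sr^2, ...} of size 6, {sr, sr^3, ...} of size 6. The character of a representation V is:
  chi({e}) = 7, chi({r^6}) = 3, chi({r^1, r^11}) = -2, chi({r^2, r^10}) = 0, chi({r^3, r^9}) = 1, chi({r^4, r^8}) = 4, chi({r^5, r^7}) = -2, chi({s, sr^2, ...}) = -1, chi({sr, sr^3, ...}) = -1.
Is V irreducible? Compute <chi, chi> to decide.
Not irreducible (reducible): <chi, chi> = 5 > 1.

Working: <chi, chi> = (1/|G|) sum_C |C| * |chi(C)|^2 = (1/24)[1*|7|^2 + 1*|3|^2 + 2*|-2|^2 + 2*|0|^2 + 2*|1|^2 + 2*|4|^2 + 2*|-2|^2 + 6*|-1|^2 + 6*|-1|^2]
  = (1/24)[(49) + (9) + (8) + (0) + (2) + (32) + (8) + (6) + (6)] = 120/24 = 5.
A character is irreducible iff <chi, chi> = 1, so this representation is reducible.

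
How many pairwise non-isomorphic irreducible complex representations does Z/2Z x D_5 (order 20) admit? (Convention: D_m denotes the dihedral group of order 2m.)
8

Why: The number of irreducible complex representations of a finite group equals its number of conjugacy classes. For a direct product, #classes(G x H) = #classes(G) * #classes(H). Z/2Z has 2 classes (abelian), D_5 has 4 classes, so 2 * 4 = 8, so Z/2Z x D_5 (order 20) has exactly 8 irreducible complex representations.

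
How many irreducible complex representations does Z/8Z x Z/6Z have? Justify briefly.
48

Why: The number of irreducible complex representations of a finite group equals its number of conjugacy classes. Z/8Z x Z/6Z is abelian of order 48, so every element is its own conjugacy class: 48 classes, so Z/8Z x Z/6Z (order 48) has exactly 48 irreducible complex representations.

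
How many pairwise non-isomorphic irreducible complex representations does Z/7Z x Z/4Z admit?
28

Justification: The number of irreducible complex representations of a finite group equals its number of conjugacy classes. Z/7Z x Z/4Z is abelian of order 28, so every element is its own conjugacy class: 28 classes, so Z/7Z x Z/4Z (order 28) has exactly 28 irreducible complex representations.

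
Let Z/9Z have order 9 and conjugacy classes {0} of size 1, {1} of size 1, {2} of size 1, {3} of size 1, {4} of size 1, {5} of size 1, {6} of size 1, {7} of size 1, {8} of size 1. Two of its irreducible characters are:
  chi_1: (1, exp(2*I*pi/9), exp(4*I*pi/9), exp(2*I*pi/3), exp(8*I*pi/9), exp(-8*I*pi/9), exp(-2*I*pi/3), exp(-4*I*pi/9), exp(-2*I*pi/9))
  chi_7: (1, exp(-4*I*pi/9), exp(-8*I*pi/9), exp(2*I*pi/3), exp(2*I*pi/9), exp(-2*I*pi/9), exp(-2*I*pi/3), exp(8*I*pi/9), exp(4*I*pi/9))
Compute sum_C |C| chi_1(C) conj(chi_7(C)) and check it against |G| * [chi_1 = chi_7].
Sum = 0; so <chi_1, chi_7> = 0 (distinct irreducibles are orthogonal).

Working: Compute term by term over conjugacy classes (|C| * chi_1(C) * conj(chi_7(C))):
  1*(1)*conj(1) + 1*(exp(2*I*pi/9))*conj(exp(-4*I*pi/9)) + 1*(exp(4*I*pi/9))*conj(exp(-8*I*pi/9)) + 1*(exp(2*I*pi/3))*conj(exp(2*I*pi/3)) + 1*(exp(8*I*pi/9))*conj(exp(2*I*pi/9)) + 1*(exp(-8*I*pi/9))*conj(exp(-2*I*pi/9)) + 1*(exp(-2*I*pi/3))*conj(exp(-2*I*pi/3)) + 1*(exp(-4*I*pi/9))*conj(exp(8*I*pi/9)) + 1*(exp(-2*I*pi/9))*conj(exp(4*I*pi/9))
  = (1) + (exp(2*I*pi/3)) + (exp(-2*I*pi/3)) + (1) + (exp(2*I*pi/3)) + (exp(-2*I*pi/3)) + (1) + (exp(2*I*pi/3)) + (exp(-2*I*pi/3))
  = 0.
(Exp terms are combined using exp(i*s)*conj(exp(i*t)) = exp(i*(s-t)), and sums of them are collapsed using the identity that for every m > 1 the m distinct m-th roots of unity sum to 0, e.g. 1 + exp(2*I*pi/3) + exp(-2*I*pi/3) = 0.)
Dividing by |G| = 9 gives 0/9 = 0, matching the row-orthogonality relation <chi_1, chi_7> = [chi_1 = chi_7].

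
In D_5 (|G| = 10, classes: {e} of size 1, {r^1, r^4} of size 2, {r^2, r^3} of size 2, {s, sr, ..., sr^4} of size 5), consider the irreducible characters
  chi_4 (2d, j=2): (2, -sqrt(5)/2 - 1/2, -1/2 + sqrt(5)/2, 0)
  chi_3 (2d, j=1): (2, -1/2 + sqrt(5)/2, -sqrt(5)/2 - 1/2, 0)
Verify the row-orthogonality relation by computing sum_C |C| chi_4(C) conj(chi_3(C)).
Sum = 0; so <chi_4, chi_3> = 0 (distinct irreducibles are orthogonal).

Working: Compute term by term over conjugacy classes (|C| * chi_4(C) * conj(chi_3(C))):
  1*(2)*conj(2) + 2*(-sqrt(5)/2 - 1/2)*conj(-1/2 + sqrt(5)/2) + 2*(-1/2 + sqrt(5)/2)*conj(-sqrt(5)/2 - 1/2) + 5*(0)*conj(0)
  = (4) + (-2) + (-2) + (0)
  = 0.
Dividing by |G| = 10 gives 0/10 = 0, matching the row-orthogonality relation <chi_4, chi_3> = [chi_4 = chi_3].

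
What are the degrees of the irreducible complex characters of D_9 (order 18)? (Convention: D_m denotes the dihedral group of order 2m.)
Dimensions: 1, 1, 2, 2, 2, 2

Reasoning: There are 6 irreducibles (= number of conjugacy classes). Their dimensions d_i satisfy sum d_i^2 = |G| = 18: 1 + 1 + 4 + 4 + 4 + 4 = 18.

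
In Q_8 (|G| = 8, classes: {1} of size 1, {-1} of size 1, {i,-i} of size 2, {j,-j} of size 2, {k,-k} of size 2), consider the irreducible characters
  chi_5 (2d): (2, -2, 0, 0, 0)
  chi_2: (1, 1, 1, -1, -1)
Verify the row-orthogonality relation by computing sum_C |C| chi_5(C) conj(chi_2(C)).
Sum = 0; so <chi_5, chi_2> = 0 (distinct irreducibles are orthogonal).

Reasoning: Compute term by term over conjugacy classes (|C| * chi_5(C) * conj(chi_2(C))):
  1*(2)*conj(1) + 1*(-2)*conj(1) + 2*(0)*conj(1) + 2*(0)*conj(-1) + 2*(0)*conj(-1)
  = (2) + (-2) + (0) + (0) + (0)
  = 0.
Dividing by |G| = 8 gives 0/8 = 0, matching the row-orthogonality relation <chi_5, chi_2> = [chi_5 = chi_2].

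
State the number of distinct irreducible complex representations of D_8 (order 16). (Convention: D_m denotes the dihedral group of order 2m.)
7

Argument: The number of irreducible complex representations of a finite group equals its number of conjugacy classes. D_8 has 7 conjugacy classes (n/2 + 3 for n even), so D_8 (order 16) has exactly 7 irreducible complex representations.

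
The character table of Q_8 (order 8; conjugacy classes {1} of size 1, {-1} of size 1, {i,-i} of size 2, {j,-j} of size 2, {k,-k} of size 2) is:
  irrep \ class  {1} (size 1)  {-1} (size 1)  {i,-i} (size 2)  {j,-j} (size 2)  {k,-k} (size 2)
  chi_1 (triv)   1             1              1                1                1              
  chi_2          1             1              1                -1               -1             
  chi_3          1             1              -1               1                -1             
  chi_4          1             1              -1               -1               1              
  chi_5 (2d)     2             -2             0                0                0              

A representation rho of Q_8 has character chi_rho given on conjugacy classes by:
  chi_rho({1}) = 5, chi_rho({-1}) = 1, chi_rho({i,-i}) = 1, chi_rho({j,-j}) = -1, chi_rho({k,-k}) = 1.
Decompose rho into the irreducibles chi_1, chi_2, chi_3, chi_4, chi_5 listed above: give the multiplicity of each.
Multiplicities: chi_1: 1, chi_2: 1, chi_3: 0, chi_4: 1, chi_5: 1.

Argument: Use <chi_rho, chi> = (1/|G|) sum_C |C| * chi_rho(C) * conj(chi(C)) with |G| = 8 for each irreducible chi in the table:
  <chi_rho, chi_1> = (1/8)[1*(5)*conj(1) + 1*(1)*conj(1) + 2*(1)*conj(1) + 2*(-1)*conj(1) + 2*(1)*conj(1)]
      = (1/8)[(5) + (1) + (2) + (-2) + (2)] = 8/8 = 1
  <chi_rho, chi_2> = (1/8)[1*(5)*conj(1) + 1*(1)*conj(1) + 2*(1)*conj(1) + 2*(-1)*conj(-1) + 2*(1)*conj(-1)]
      = (1/8)[(5) + (1) + (2) + (2) + (-2)] = 8/8 = 1
  <chi_rho, chi_3> = (1/8)[1*(5)*conj(1) + 1*(1)*conj(1) + 2*(1)*conj(-1) + 2*(-1)*conj(1) + 2*(1)*conj(-1)]
      = (1/8)[(5) + (1) + (-2) + (-2) + (-2)] = 0/8 = 0
  <chi_rho, chi_4> = (1/8)[1*(5)*conj(1) + 1*(1)*conj(1) + 2*(1)*conj(-1) + 2*(-1)*conj(-1) + 2*(1)*conj(1)]
      = (1/8)[(5) + (1) + (-2) + (2) + (2)] = 8/8 = 1
  <chi_rho, chi_5> = (1/8)[1*(5)*conj(2) + 1*(1)*conj(-2) + 2*(1)*conj(0) + 2*(-1)*conj(0) + 2*(1)*conj(0)]
      = (1/8)[(10) + (-2) + (0) + (0) + (0)] = 8/8 = 1
Dimension check: dim(rho) = sum (mult * dim) = 1*1 + 1*1 + 0*1 + 1*1 + 1*2 = 5 = chi_rho(e) = 5.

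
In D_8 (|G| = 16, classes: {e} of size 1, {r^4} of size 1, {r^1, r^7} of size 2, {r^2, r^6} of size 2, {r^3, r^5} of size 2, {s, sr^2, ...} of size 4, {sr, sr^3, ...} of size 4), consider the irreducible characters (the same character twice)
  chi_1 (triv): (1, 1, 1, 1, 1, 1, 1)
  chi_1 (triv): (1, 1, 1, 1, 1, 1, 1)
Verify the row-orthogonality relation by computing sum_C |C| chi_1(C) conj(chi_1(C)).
Sum = 16 = |G| = 16; so <chi_1, chi_1> = 1 (norm-1 confirms irreducibility).

Explanation: Compute term by term over conjugacy classes (|C| * chi_1(C) * conj(chi_1(C))):
  1*(1)*conj(1) + 1*(1)*conj(1) + 2*(1)*conj(1) + 2*(1)*conj(1) + 2*(1)*conj(1) + 4*(1)*conj(1) + 4*(1)*conj(1)
  = (1) + (1) + (2) + (2) + (2) + (4) + (4)
  = 16.
Dividing by |G| = 16 gives 16/16 = 1, matching the row-orthogonality relation <chi_1, chi_1> = [chi_1 = chi_1].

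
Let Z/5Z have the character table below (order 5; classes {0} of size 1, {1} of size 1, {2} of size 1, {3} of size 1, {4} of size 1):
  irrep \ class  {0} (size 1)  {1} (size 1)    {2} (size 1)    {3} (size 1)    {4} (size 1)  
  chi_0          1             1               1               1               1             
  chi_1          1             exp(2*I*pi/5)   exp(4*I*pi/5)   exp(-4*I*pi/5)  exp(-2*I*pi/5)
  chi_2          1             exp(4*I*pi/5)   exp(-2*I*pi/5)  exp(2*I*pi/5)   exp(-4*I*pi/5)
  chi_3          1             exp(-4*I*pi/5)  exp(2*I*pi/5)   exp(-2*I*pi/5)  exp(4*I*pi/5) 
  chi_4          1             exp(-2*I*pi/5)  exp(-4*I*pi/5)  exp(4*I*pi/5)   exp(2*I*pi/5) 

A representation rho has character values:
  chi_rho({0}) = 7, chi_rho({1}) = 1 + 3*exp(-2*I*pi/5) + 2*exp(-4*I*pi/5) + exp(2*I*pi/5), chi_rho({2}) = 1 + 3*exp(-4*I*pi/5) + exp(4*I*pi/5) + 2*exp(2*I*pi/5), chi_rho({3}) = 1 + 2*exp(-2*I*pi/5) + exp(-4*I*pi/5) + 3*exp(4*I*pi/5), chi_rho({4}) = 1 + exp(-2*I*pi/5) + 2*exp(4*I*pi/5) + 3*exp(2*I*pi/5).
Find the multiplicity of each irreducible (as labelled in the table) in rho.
Multiplicities: chi_0: 1, chi_1: 1, chi_2: 0, chi_3: 2, chi_4: 3.

Derivation: Use <chi_rho, chi> = (1/|G|) sum_C |C| * chi_rho(C) * conj(chi(C)) with |G| = 5 for each irreducible chi in the table:
  <chi_rho, chi_0> = (1/5)[1*(7)*conj(1) + 1*(1 + 3*exp(-2*I*pi/5) + 2*exp(-4*I*pi/5) + exp(2*I*pi/5))*conj(1) + 1*(1 + 3*exp(-4*I*pi/5) + exp(4*I*pi/5) + 2*exp(2*I*pi/5))*conj(1) + 1*(1 + 2*exp(-2*I*pi/5) + exp(-4*I*pi/5) + 3*exp(4*I*pi/5))*conj(1) + 1*(1 + exp(-2*I*pi/5) + 2*exp(4*I*pi/5) + 3*exp(2*I*pi/5))*conj(1)]
      = (1/5)[(7) + (1 + 3*exp(-2*I*pi/5) + 2*exp(-4*I*pi/5) + exp(2*I*pi/5)) + (1 + 3*exp(-4*I*pi/5) + exp(4*I*pi/5) + 2*exp(2*I*pi/5)) + (1 + 2*exp(-2*I*pi/5) + exp(-4*I*pi/5) + 3*exp(4*I*pi/5)) + (1 + exp(-2*I*pi/5) + 2*exp(4*I*pi/5) + 3*exp(2*I*pi/5))] = 5/5 = 1
  <chi_rho, chi_1> = (1/5)[1*(7)*conj(1) + 1*(1 + 3*exp(-2*I*pi/5) + 2*exp(-4*I*pi/5) + exp(2*I*pi/5))*conj(exp(2*I*pi/5)) + 1*(1 + 3*exp(-4*I*pi/5) + exp(4*I*pi/5) + 2*exp(2*I*pi/5))*conj(exp(4*I*pi/5)) + 1*(1 + 2*exp(-2*I*pi/5) + exp(-4*I*pi/5) + 3*exp(4*I*pi/5))*conj(exp(-4*I*pi/5)) + 1*(1 + exp(-2*I*pi/5) + 2*exp(4*I*pi/5) + 3*exp(2*I*pi/5))*conj(exp(-2*I*pi/5))]
      = (1/5)[(7) + (1 + 3*exp(-4*I*pi/5) + exp(-2*I*pi/5) + 2*exp(4*I*pi/5)) + (1 + 2*exp(-2*I*pi/5) + exp(-4*I*pi/5) + 3*exp(2*I*pi/5)) + (1 + 3*exp(-2*I*pi/5) + exp(4*I*pi/5) + 2*exp(2*I*pi/5)) + (1 + 2*exp(-4*I*pi/5) + exp(2*I*pi/5) + 3*exp(4*I*pi/5))] = 5/5 = 1
  <chi_rho, chi_2> = (1/5)[1*(7)*conj(1) + 1*(1 + 3*exp(-2*I*pi/5) + 2*exp(-4*I*pi/5) + exp(2*I*pi/5))*conj(exp(4*I*pi/5)) + 1*(1 + 3*exp(-4*I*pi/5) + exp(4*I*pi/5) + 2*exp(2*I*pi/5))*conj(exp(-2*I*pi/5)) + 1*(1 + 2*exp(-2*I*pi/5) + exp(-4*I*pi/5) + 3*exp(4*I*pi/5))*conj(exp(2*I*pi/5)) + 1*(1 + exp(-2*I*pi/5) + 2*exp(4*I*pi/5) + 3*exp(2*I*pi/5))*conj(exp(-4*I*pi/5))]
      = (1/5)[(7) + (exp(-2*I*pi/5) + exp(-4*I*pi/5) + 3*exp(4*I*pi/5) + 2*exp(2*I*pi/5)) + (3*exp(-2*I*pi/5) + exp(-4*I*pi/5) + exp(2*I*pi/5) + 2*exp(4*I*pi/5)) + (2*exp(-4*I*pi/5) + exp(-2*I*pi/5) + exp(4*I*pi/5) + 3*exp(2*I*pi/5)) + (2*exp(-2*I*pi/5) + 3*exp(-4*I*pi/5) + exp(4*I*pi/5) + exp(2*I*pi/5))] = 0/5 = 0
  <chi_rho, chi_3> = (1/5)[1*(7)*conj(1) + 1*(1 + 3*exp(-2*I*pi/5) + 2*exp(-4*I*pi/5) + exp(2*I*pi/5))*conj(exp(-4*I*pi/5)) + 1*(1 + 3*exp(-4*I*pi/5) + exp(4*I*pi/5) + 2*exp(2*I*pi/5))*conj(exp(2*I*pi/5)) + 1*(1 + 2*exp(-2*I*pi/5) + exp(-4*I*pi/5) + 3*exp(4*I*pi/5))*conj(exp(-2*I*pi/5)) + 1*(1 + exp(-2*I*pi/5) + 2*exp(4*I*pi/5) + 3*exp(2*I*pi/5))*conj(exp(4*I*pi/5))]
      = (1/5)[(7) + (2 + exp(-4*I*pi/5) + exp(4*I*pi/5) + 3*exp(2*I*pi/5)) + (2 + exp(-2*I*pi/5) + exp(2*I*pi/5) + 3*exp(4*I*pi/5)) + (2 + 3*exp(-4*I*pi/5) + exp(-2*I*pi/5) + exp(2*I*pi/5)) + (2 + 3*exp(-2*I*pi/5) + exp(-4*I*pi/5) + exp(4*I*pi/5))] = 10/5 = 2
  <chi_rho, chi_4> = (1/5)[1*(7)*conj(1) + 1*(1 + 3*exp(-2*I*pi/5) + 2*exp(-4*I*pi/5) + exp(2*I*pi/5))*conj(exp(-2*I*pi/5)) + 1*(1 + 3*exp(-4*I*pi/5) + exp(4*I*pi/5) + 2*exp(2*I*pi/5))*conj(exp(-4*I*pi/5)) + 1*(1 + 2*exp(-2*I*pi/5) + exp(-4*I*pi/5) + 3*exp(4*I*pi/5))*conj(exp(4*I*pi/5)) + 1*(1 + exp(-2*I*pi/5) + 2*exp(4*I*pi/5) + 3*exp(2*I*pi/5))*conj(exp(2*I*pi/5))]
      = (1/5)[(7) + (3 + 2*exp(-2*I*pi/5) + exp(4*I*pi/5) + exp(2*I*pi/5)) + (3 + 2*exp(-4*I*pi/5) + exp(-2*I*pi/5) + exp(4*I*pi/5)) + (3 + exp(-4*I*pi/5) + exp(2*I*pi/5) + 2*exp(4*I*pi/5)) + (3 + exp(-2*I*pi/5) + exp(-4*I*pi/5) + 2*exp(2*I*pi/5))] = 15/5 = 3
(Exp terms are combined using exp(i*s)*conj(exp(i*t)) = exp(i*(s-t)), and sums of them are collapsed using the identity that for every m > 1 the m distinct m-th roots of unity sum to 0, e.g. 1 + exp(2*I*pi/3) + exp(-2*I*pi/3) = 0.)
Dimension check: dim(rho) = sum (mult * dim) = 1*1 + 1*1 + 0*1 + 2*1 + 3*1 = 7 = chi_rho(e) = 7.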